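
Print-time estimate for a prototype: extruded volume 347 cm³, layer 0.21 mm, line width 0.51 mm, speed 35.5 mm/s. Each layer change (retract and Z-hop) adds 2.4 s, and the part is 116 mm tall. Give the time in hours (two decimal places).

25.72 hours

Extrusion cross-section: 0.21 × 0.51 → 0.1071 mm².
Total extruded path = 347000/0.1071 = 3239962.7 mm.
Time extruding = 3239962.7 / 35.5, so 91266.6 s.
Layers = ⌈116/0.21⌉ = 553.
Non-print overhead = 553 × 2.4, so 1327.2 s.
Total = 91266.6 + 1327.2 = 92593.8 s = 25.72 hours.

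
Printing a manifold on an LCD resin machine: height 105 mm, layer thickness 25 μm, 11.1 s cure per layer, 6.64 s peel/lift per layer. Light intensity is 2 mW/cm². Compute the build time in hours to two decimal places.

20.70 hours

Number of layers: 105 / 0.025 → 4200 (rounded up).
Cycle time: 11.1 + 6.64 → 17.74 s.
Build time: 4200 × 17.74 s = 74508 s, i.e. 20.70 hours.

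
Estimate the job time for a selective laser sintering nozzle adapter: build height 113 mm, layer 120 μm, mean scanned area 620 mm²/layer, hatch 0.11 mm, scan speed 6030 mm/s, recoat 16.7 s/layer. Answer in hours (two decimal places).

Layer count = ceil(113 / 0.12) = 942.
Hatch length per layer = 620 / 0.11 = 5636.4 mm.
Scan time per layer: 5636.4 / 6030 → 0.9347 s.
Layer cycle: 0.9347 + 16.7 → 17.6347 s.
Build time = 942 × 17.6347 = 16611.8874 s = 4.61 hours.

4.61 hours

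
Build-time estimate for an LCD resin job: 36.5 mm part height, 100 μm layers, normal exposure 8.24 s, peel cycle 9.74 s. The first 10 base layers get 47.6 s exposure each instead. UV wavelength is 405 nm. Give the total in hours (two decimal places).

Layer count = ceil(36.5 / 0.1) = 365.
Base layers = 10 × (47.6 + 9.74), so 573.4 s.
Normal layers: 355 × (8.24 + 9.74) → 6382.9 s.
Sum: 573.4 + 6382.9 = 6956.3 s → 1.93 hours.

1.93 hours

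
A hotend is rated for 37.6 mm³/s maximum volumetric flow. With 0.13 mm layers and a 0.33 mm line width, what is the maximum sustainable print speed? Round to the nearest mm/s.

876 mm/s

Extrusion cross-section: 0.13 × 0.33 → 0.0429 mm².
Max speed = 37.6 / 0.0429 = 876.46 ≈ 876 mm/s.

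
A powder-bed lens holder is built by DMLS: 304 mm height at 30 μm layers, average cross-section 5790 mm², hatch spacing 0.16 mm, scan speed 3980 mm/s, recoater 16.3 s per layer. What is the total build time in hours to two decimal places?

71.48 hours

Layer count = ceil(304 / 0.03) = 10134.
Per-layer scan distance = 5790 / 0.16, so 36187.5 mm.
Laser time per layer = 36187.5 / 3980, so 9.0923 s.
Layer cycle = 9.0923 + 16.3, so 25.3923 s.
Build time = 10134 × 25.3923 = 257325.5682 s = 71.48 hours.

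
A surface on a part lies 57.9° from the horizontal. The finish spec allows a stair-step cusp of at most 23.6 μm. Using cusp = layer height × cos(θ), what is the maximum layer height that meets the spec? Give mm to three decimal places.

0.044 mm

cos(57.9°) = 0.5314; t_max = 0.0236/0.5314 = 0.044 mm.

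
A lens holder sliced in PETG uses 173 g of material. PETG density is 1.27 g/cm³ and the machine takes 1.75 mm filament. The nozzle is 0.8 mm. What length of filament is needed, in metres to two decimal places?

56.63 m

Extruded volume: 173/1.27 = 136.2205 cm³ (136220.5 mm³).
A = π r² = π × 0.875² = 2.4053 mm².
Length = 136220.5 / 2.4053 = 56633.48 mm = 56.63 m.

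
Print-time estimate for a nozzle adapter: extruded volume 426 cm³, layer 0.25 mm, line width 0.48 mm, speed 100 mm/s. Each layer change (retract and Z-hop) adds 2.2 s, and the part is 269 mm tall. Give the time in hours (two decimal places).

Bead cross-section: 0.25 × 0.48 → 0.12 mm².
Total extruded path = 426000/0.12 = 3550000 mm.
Time extruding: 3550000 / 100 → 35500 s.
Layers = ⌈269/0.25⌉ = 1076.
Layer-change overhead: 1076 × 2.2 → 2367.2 s.
Altogether 35500 + 2367.2 = 37867.2 s, i.e. 10.52 hours.

10.52 hours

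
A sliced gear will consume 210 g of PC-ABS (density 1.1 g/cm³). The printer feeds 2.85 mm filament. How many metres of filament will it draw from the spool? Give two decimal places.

29.93 m

Extruded volume: 210/1.1 = 190.9091 cm³ (190909.1 mm³).
Cross-section of 2.85 mm filament: π·(2.85/2)² = 6.3794 mm².
L = V/A = 190909.1/6.3794 = 29925.87 mm → 29.93 m.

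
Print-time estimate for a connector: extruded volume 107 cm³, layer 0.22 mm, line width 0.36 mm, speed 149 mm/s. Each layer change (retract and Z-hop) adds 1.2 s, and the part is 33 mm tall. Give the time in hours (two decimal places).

2.57 hours

Bead cross-section: 0.22 × 0.36 → 0.0792 mm².
Toolpath length = 107 cm³ / 0.0792 mm² = 107000 / 0.0792 = 1351010.1 mm.
Print-move time: 1351010.1 / 149 → 9067.2 s.
Layers = ⌈33/0.22⌉ = 150.
Layer-change overhead = 150 × 1.2 = 180 s.
Altogether 9067.2 + 180 = 9247.2 s, i.e. 2.57 hours.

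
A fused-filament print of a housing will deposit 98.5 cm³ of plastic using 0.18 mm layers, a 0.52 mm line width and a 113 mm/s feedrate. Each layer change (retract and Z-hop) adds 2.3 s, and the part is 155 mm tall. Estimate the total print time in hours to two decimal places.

Line area = 0.18 × 0.52 = 0.0936 mm².
Total extruded path = 98500/0.0936 = 1052350.4 mm.
Print-move time = 1052350.4 / 113 = 9312.8 s.
Layers = ⌈155/0.18⌉ = 862.
Non-print overhead = 862 × 2.3, so 1982.6 s.
Total = 9312.8 + 1982.6 = 11295.4 s = 3.14 hours.

3.14 hours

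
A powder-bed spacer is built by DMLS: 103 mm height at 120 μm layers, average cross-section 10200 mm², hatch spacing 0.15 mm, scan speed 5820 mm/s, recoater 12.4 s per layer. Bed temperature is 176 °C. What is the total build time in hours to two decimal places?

Layer count = ceil(103 / 0.12) = 859.
Hatch length per layer: 10200 / 0.15 → 68000 mm.
Laser time per layer = 68000 / 5820, so 11.6838 s.
Time per layer = 11.6838 + 12.4, so 24.0838 s.
Total: 859 × 24.0838 s = 20687.9842 s → 5.75 hours.

5.75 hours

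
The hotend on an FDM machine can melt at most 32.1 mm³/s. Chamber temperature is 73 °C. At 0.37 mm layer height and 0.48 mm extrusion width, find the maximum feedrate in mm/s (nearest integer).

Extrusion cross-section = 0.37 × 0.48 = 0.1776 mm².
v_max = Q/A = 32.1/0.1776 = 180.74 mm/s → 181 mm/s.

181 mm/s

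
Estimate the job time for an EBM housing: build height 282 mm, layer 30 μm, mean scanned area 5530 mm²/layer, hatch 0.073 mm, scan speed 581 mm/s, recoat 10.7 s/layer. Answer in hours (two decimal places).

Number of layers: 282 / 0.03 → 9400 (rounded up).
Hatch length per layer = 5530 / 0.073, so 75753.4 mm.
Per-layer scan time = 75753.4 / 581, so 130.3845 s.
Layer cycle = 130.3845 + 10.7 = 141.0845 s.
9400 layers × 141.0845 s/layer = 1326194.3 s, i.e. 368.39 hours.

368.39 hours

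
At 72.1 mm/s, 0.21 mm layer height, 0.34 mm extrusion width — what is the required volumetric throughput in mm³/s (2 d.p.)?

A: 0.21 × 0.34 → 0.0714 mm².
Volumetric flow = 72.1 × 0.0714 = 5.15 mm³/s.

5.15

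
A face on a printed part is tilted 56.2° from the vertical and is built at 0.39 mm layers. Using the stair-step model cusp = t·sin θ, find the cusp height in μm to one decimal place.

Cusp = layer height × sin(56.2°) = 0.39 × 0.8310 = 0.32409 mm = 324.1 μm.

324.1 μm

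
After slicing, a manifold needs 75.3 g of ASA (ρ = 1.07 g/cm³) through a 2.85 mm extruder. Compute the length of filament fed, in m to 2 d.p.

Extruded volume: 75.3/1.07 = 70.3738 cm³ (70373.8 mm³).
A = π r² = π × 1.425² = 6.3794 mm².
L = V/A = 70373.8/6.3794 = 11031.41 mm → 11.03 m.

11.03 m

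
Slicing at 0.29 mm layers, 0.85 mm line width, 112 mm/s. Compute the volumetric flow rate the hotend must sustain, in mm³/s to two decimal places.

27.61

A: 0.29 × 0.85 → 0.2465 mm².
Q = v·A = 112 × 0.2465 = 27.61 mm³/s.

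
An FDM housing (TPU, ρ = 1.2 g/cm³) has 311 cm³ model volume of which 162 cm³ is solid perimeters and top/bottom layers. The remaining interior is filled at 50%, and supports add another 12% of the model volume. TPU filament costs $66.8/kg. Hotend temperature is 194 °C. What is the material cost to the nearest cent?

Volume inside the shell = 311 − 162, so 149 cm³.
Deposited infill: 0.50 × 149 → 74.5 cm³.
Support: 0.12 × 311 → 37.32 cm³.
Total printed volume = 162 + 74.5 + 37.32 = 273.82 cm³.
Mass = 273.82 × 1.2, so 328.584 g.
At $66.8/kg: 328.584/1000 × 66.8 = $21.95.

$21.95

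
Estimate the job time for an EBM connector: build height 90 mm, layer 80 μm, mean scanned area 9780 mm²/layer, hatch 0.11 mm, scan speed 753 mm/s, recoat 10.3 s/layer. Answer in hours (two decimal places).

40.12 hours

Number of layers: 90 / 0.08 → 1125 (rounded up).
Scan path per layer = 9780 / 0.11 = 88909.1 mm.
Scan time per layer = 88909.1 / 753 = 118.0732 s.
Time per layer = 118.0732 + 10.3, so 128.3732 s.
1125 layers × 128.3732 s/layer = 144419.85 s, i.e. 40.12 hours.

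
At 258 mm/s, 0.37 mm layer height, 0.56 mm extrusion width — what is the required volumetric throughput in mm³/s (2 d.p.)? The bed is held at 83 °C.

Bead cross-section = 0.37 × 0.56, so 0.2072 mm².
Volumetric flow = 258 × 0.2072 = 53.46 mm³/s.

53.46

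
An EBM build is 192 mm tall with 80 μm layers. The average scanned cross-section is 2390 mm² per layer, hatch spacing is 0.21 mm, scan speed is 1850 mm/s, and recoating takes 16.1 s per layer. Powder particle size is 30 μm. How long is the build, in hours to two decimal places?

Layers = ⌈192/0.08⌉ = 2400.
Per-layer scan distance = 2390 / 0.21, so 11381 mm.
Beam time per layer: 11381 / 1850 → 6.1519 s.
Layer cycle = 6.1519 + 16.1, so 22.2519 s.
2400 layers × 22.2519 s/layer = 53404.56 s, i.e. 14.83 hours.

14.83 hours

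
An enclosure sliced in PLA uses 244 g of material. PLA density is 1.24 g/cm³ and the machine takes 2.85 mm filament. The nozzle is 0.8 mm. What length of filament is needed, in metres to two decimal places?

30.85 m

Volume = 244 g / 1.24 g·cm⁻³ = 196.7742 cm³ = 196774.2 mm³.
Filament cross-section = π × (2.85/2)² = 6.3794 mm².
L = V/A = 196774.2/6.3794 = 30845.25 mm → 30.85 m.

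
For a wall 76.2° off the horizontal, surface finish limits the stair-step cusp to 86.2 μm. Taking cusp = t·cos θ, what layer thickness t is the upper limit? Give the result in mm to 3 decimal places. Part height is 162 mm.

0.361 mm

cos(76.2°) = 0.2385; t_max = 0.0862/0.2385 = 0.361 mm.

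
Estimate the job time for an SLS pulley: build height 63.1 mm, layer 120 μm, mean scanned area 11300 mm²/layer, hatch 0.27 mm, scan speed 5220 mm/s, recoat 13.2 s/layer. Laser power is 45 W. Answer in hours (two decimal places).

Layer count = ceil(63.1 / 0.12) = 526.
Per-layer scan distance: 11300 / 0.27 → 41851.9 mm.
Scan time per layer = 41851.9 / 5220 = 8.0176 s.
Per-layer time = 8.0176 + 13.2, so 21.2176 s.
Build time = 526 × 21.2176 = 11160.4576 s = 3.10 hours.

3.10 hours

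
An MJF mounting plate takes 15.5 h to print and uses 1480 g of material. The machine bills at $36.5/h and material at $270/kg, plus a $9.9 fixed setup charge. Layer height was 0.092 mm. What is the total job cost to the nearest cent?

$975.25

Time charge = 36.5 × 15.5 = $565.75.
Material charge: 270 × 1480/1000 → $399.60.
Total = 565.75 + 399.60 + 9.9 = $975.25.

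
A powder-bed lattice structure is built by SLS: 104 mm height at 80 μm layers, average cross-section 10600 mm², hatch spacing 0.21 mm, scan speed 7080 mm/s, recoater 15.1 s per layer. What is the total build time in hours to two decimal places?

8.03 hours

Layers = ⌈104/0.08⌉ = 1300.
Scan path per layer: 10600 / 0.21 → 50476.2 mm.
Per-layer scan time = 50476.2 / 7080, so 7.1294 s.
Layer cycle = 7.1294 + 15.1 = 22.2294 s.
Build time = 1300 × 22.2294 = 28898.22 s = 8.03 hours.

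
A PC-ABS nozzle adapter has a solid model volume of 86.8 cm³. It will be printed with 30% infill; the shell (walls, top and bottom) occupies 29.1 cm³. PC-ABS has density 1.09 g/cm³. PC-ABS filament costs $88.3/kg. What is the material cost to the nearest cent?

$4.47

Volume inside the shell: 86.8 − 29.1 → 57.7 cm³.
Deposited infill = 0.30 × 57.7, so 17.31 cm³.
Total extruded = 29.1 + 17.31 = 46.41 cm³.
Mass = 46.41 × 1.09, so 50.5869 g.
At $88.3/kg: 50.5869/1000 × 88.3 = $4.47.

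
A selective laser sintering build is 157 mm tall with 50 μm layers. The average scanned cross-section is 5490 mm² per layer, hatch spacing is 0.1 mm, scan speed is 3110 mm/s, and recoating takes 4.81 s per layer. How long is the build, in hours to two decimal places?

19.59 hours

Number of layers: 157 / 0.05 → 3140 (rounded up).
Per-layer scan distance: 5490 / 0.1 → 54900 mm.
Scan time per layer = 54900 / 3110, so 17.6527 s.
Time per layer = 17.6527 + 4.81 = 22.4627 s.
Total: 3140 × 22.4627 s = 70532.878 s → 19.59 hours.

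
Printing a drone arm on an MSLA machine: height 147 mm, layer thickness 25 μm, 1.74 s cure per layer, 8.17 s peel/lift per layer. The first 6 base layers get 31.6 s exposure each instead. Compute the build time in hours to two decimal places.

16.24 hours

Number of layers: 147 / 0.025 → 5880 (rounded up).
Base layers: 6 × (31.6 + 8.17) → 238.62 s.
Remaining layers: 5874 × (1.74 + 8.17) → 58211.34 s.
Total = 238.62 + 58211.34 = 58449.96 s = 16.24 hours.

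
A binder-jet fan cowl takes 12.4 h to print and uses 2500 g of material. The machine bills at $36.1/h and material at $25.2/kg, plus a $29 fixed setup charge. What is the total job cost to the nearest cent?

$539.64

Machine-time cost: 36.1 × 12.4 → $447.64.
Feedstock cost: 25.2 × 2500/1000 → $63.00.
Adding setup: 447.64 + 63.00 + 29 → $539.64.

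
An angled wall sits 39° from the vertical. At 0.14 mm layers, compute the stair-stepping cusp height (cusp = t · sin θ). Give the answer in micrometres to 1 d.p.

sin(39°) = 0.6293, so cusp = 0.14 × 0.6293 = 0.088102 mm → 88.1 μm.

88.1 μm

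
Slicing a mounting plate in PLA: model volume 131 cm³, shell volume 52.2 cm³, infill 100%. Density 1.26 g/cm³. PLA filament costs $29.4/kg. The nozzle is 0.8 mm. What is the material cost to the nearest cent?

$4.85

Interior volume = 131 − 52.2, so 78.8 cm³.
Infill deposited = 1.00 × 78.8, so 78.8 cm³.
Total printed volume = 52.2 + 78.8 = 131 cm³.
Mass = 131 × 1.26, so 165.06 g.
At $29.4/kg: 165.06/1000 × 29.4 = $4.85.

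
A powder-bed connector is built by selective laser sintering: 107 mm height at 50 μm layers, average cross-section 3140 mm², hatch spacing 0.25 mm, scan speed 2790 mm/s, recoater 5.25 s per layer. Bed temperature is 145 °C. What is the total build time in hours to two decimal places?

Layer count = ceil(107 / 0.05) = 2140.
Scan path per layer = 3140 / 0.25, so 12560 mm.
Scan time per layer: 12560 / 2790 → 4.5018 s.
Per-layer time = 4.5018 + 5.25, so 9.7518 s.
Total: 2140 × 9.7518 s = 20868.852 s → 5.80 hours.

5.80 hours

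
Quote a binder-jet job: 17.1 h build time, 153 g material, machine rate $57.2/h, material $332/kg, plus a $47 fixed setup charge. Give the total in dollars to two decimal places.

$1075.92

Machine cost = 57.2 × 17.1 = $978.12.
Material cost = 332 × 153/1000 = $50.796.
Total = 978.12 + 50.796 + 47 = 1075.916 ≈ $1075.92.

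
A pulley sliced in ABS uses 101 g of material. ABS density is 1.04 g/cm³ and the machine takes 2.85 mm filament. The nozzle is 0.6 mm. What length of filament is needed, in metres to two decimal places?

15.22 m

Extruded volume: 101/1.04 = 97.1154 cm³ (97115.4 mm³).
Cross-section of 2.85 mm filament: π·(2.85/2)² = 6.3794 mm².
Length = 97115.4 / 6.3794 = 15223.28 mm = 15.22 m.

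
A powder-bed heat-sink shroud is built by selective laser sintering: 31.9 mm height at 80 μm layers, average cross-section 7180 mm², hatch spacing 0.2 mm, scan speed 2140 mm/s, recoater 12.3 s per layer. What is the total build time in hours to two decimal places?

3.22 hours

Number of layers: 31.9 / 0.08 → 399 (rounded up).
Scan path per layer: 7180 / 0.2 → 35900 mm.
Per-layer scan time = 35900 / 2140 = 16.7757 s.
Time per layer = 16.7757 + 12.3 = 29.0757 s.
399 layers × 29.0757 s/layer = 11601.2043 s, i.e. 3.22 hours.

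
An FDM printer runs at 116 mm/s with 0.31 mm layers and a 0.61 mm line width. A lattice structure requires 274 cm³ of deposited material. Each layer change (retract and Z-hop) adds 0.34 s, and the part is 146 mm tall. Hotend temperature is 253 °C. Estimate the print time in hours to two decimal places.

Line area = 0.31 × 0.61, so 0.1891 mm².
Path length: 274000 mm³ / 0.1891 mm² → 1448968.8 mm.
Time extruding: 1448968.8 / 116 → 12491.1 s.
Layers = ⌈146/0.31⌉ = 471.
Layer-change overhead = 471 × 0.34, so 160.14 s.
Altogether 12491.1 + 160.14 = 12651.24 s, i.e. 3.51 hours.

3.51 hours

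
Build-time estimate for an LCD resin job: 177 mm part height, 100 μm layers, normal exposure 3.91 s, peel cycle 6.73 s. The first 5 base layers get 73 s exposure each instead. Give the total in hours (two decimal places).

5.33 hours

Number of layers: 177 / 0.1 → 1770 (rounded up).
Base layers: 5 × (73 + 6.73) → 398.65 s.
Remaining layers: 1765 × (3.91 + 6.73) → 18779.6 s.
Sum: 398.65 + 18779.6 = 19178.25 s → 5.33 hours.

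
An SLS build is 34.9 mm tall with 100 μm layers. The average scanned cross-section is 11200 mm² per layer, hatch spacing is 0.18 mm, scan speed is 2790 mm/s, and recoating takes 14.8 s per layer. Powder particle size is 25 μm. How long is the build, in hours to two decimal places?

Layers = ⌈34.9/0.1⌉ = 349.
Per-layer scan distance = 11200 / 0.18, so 62222.2 mm.
Per-layer scan time = 62222.2 / 2790, so 22.3019 s.
Layer cycle: 22.3019 + 14.8 → 37.1019 s.
349 layers × 37.1019 s/layer = 12948.5631 s, i.e. 3.60 hours.

3.60 hours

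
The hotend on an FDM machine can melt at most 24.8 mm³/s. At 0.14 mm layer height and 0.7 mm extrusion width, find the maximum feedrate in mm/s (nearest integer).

Extrusion cross-section: 0.14 × 0.7 → 0.098 mm².
v_max = Q/A = 24.8/0.098 = 253.06 mm/s → 253 mm/s.

253 mm/s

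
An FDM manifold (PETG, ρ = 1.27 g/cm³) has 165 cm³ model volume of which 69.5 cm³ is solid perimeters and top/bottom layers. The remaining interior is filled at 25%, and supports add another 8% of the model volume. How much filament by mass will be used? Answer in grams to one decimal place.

Volume inside the shell = 165 − 69.5 = 95.5 cm³.
Infill deposited = 0.25 × 95.5, so 23.875 cm³.
Support: 0.08 × 165 → 13.2 cm³.
Total printed volume = 69.5 + 23.875 + 13.2 = 106.575 cm³.
Mass = 106.575 × 1.27, so 135.35025 g.

135.4 g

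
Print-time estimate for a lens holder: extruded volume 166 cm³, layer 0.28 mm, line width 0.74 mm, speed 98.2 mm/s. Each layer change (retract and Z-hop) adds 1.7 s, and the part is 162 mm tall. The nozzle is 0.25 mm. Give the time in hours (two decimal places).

Line area = 0.28 × 0.74 = 0.2072 mm².
Total extruded path = 166000/0.2072 = 801158.3 mm.
Print-move time: 801158.3 / 98.2 → 8158.4 s.
Layer count = ceil(162 / 0.28) = 579.
Non-print overhead = 579 × 1.7 = 984.3 s.
Altogether 8158.4 + 984.3 = 9142.7 s, i.e. 2.54 hours.

2.54 hours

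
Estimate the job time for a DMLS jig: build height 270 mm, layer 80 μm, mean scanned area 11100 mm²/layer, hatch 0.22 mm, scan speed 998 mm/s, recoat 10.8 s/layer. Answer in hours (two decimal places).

57.52 hours

Number of layers: 270 / 0.08 → 3375 (rounded up).
Scan path per layer = 11100 / 0.22 = 50454.5 mm.
Laser time per layer: 50454.5 / 998 → 50.5556 s.
Time per layer = 50.5556 + 10.8, so 61.3556 s.
Total: 3375 × 61.3556 s = 207075.15 s → 57.52 hours.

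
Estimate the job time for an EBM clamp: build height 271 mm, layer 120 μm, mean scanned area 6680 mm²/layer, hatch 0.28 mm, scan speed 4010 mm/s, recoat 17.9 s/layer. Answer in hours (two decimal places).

Layer count = ceil(271 / 0.12) = 2259.
Scan path per layer = 6680 / 0.28 = 23857.1 mm.
Beam time per layer = 23857.1 / 4010 = 5.9494 s.
Per-layer time: 5.9494 + 17.9 → 23.8494 s.
Total: 2259 × 23.8494 s = 53875.7946 s → 14.97 hours.

14.97 hours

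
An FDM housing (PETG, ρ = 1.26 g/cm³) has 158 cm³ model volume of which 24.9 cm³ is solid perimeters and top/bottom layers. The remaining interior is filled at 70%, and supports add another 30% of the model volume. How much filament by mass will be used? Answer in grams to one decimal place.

Interior volume = 158 − 24.9, so 133.1 cm³.
Infill volume: 0.70 × 133.1 → 93.17 cm³.
Support = 0.30 × 158, so 47.4 cm³.
Total extruded = 24.9 + 93.17 + 47.4 = 165.47 cm³.
Mass = 165.47 × 1.26, so 208.4922 g.

208.5 g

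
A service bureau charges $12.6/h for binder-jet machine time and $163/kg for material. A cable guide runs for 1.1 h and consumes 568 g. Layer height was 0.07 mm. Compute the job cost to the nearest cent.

$106.44

Time charge: 12.6 × 1.1 → $13.86.
Material charge = 163 × 568/1000 = $92.584.
Job cost: 13.86 + 92.584 = 106.444 ≈ $106.44.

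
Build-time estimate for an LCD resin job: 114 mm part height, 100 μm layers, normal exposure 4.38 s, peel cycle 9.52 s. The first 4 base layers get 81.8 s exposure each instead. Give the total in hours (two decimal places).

Number of layers: 114 / 0.1 → 1140 (rounded up).
Burn-in layers = 4 × (81.8 + 9.52) = 365.28 s.
Regular layers = 1136 × (4.38 + 9.52), so 15790.4 s.
Total = 365.28 + 15790.4 = 16155.68 s = 4.49 hours.

4.49 hours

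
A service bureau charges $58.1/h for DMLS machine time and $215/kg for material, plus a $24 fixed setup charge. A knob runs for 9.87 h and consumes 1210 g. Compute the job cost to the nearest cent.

$857.60

Machine cost = 58.1 × 9.87, so $573.447.
Material cost: 215 × 1210/1000 → $260.15.
Total = 573.447 + 260.15 + 24 = 857.597 ≈ $857.60.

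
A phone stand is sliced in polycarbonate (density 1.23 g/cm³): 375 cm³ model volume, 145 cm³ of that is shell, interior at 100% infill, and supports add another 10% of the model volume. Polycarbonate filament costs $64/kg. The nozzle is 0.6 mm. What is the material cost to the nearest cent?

$32.47

Infill region = 375 − 145 = 230 cm³.
Deposited infill: 1.00 × 230 → 230 cm³.
Support = 0.10 × 375 = 37.5 cm³.
Total printed volume = 145 + 230 + 37.5 = 412.5 cm³.
Mass = 412.5 × 1.23, so 507.375 g.
Cost = 507.375 g / 1000 × $64/kg = $32.47.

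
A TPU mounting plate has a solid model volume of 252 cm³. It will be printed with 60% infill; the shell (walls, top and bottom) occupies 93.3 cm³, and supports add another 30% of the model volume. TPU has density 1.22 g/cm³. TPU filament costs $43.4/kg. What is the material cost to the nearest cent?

Volume inside the shell = 252 − 93.3 = 158.7 cm³.
Deposited infill = 0.60 × 158.7 = 95.22 cm³.
Support = 0.30 × 252 = 75.6 cm³.
Total printed volume = 93.3 + 95.22 + 75.6 = 264.12 cm³.
Mass = 264.12 × 1.22, so 322.2264 g.
At $43.4/kg: 322.2264/1000 × 43.4 = $13.98.

$13.98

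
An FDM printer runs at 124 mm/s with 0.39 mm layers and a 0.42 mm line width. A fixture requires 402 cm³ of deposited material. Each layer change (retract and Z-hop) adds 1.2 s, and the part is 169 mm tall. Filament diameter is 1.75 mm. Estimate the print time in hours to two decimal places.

5.64 hours

Bead cross-section: 0.39 × 0.42 → 0.1638 mm².
Path length: 402000 mm³ / 0.1638 mm² → 2454212.5 mm.
Extrusion time = 2454212.5 / 124, so 19792 s.
Layers = ⌈169/0.39⌉ = 434.
Layer-change overhead = 434 × 1.2 = 520.8 s.
Altogether 19792 + 520.8 = 20312.8 s, i.e. 5.64 hours.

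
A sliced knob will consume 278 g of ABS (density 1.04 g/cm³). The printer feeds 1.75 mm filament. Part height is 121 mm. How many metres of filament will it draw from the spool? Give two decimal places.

111.13 m

Extruded volume: 278/1.04 = 267.3077 cm³ (267307.7 mm³).
A = π r² = π × 0.875² = 2.4053 mm².
Length = 267307.7 / 2.4053 = 111132.79 mm = 111.13 m.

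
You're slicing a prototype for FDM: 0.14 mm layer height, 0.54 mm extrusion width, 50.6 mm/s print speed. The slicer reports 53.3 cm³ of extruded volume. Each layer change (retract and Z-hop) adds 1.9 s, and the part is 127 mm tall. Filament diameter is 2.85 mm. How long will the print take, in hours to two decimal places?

4.35 hours

Extrusion cross-section: 0.14 × 0.54 → 0.0756 mm².
Total extruded path = 53300/0.0756 = 705026.5 mm.
Print-move time = 705026.5 / 50.6 = 13933.3 s.
Layers = ⌈127/0.14⌉ = 908.
Layer-change overhead: 908 × 1.9 → 1725.2 s.
Total = 13933.3 + 1725.2 = 15658.5 s = 4.35 hours.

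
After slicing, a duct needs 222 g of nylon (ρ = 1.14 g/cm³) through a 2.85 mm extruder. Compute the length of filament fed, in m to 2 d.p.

30.53 m

Extruded volume: 222/1.14 = 194.7368 cm³ (194736.8 mm³).
Cross-section of 2.85 mm filament: π·(2.85/2)² = 6.3794 mm².
L = V/A = 194736.8/6.3794 = 30525.88 mm → 30.53 m.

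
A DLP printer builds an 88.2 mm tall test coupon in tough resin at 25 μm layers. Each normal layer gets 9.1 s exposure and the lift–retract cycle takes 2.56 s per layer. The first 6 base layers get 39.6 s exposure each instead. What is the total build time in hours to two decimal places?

Layers = ⌈88.2/0.025⌉ = 3528.
Bottom layers = 6 × (39.6 + 2.56), so 252.96 s.
Regular layers = 3522 × (9.1 + 2.56) = 41066.52 s.
Total = 252.96 + 41066.52 = 41319.48 s = 11.48 hours.

11.48 hours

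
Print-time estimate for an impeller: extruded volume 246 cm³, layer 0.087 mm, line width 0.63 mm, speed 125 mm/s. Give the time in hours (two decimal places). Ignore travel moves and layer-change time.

Extrusion cross-section = 0.087 × 0.63 = 0.05481 mm².
Total extruded path = 246000/0.05481 = 4488232.1 mm.
Extrusion time = 4488232.1 / 125, so 35905.9 s.
35905.9 s = 9.97 hours.

9.97 hours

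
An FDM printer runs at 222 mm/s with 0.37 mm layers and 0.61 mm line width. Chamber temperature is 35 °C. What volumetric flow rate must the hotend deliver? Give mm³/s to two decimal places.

50.11

Bead cross-section: 0.37 × 0.61 → 0.2257 mm².
Q = v·A = 222 × 0.2257 = 50.11 mm³/s.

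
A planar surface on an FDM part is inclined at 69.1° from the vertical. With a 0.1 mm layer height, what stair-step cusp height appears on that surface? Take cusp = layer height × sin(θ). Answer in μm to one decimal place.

93.4 μm

sin(69.1°) = 0.9342, so cusp = 0.1 × 0.9342 = 0.09342 mm → 93.4 μm.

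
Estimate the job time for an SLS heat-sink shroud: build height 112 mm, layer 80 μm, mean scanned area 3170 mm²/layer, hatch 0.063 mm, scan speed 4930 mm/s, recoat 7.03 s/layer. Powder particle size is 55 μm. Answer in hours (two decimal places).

Number of layers: 112 / 0.08 → 1400 (rounded up).
Hatch length per layer = 3170 / 0.063, so 50317.5 mm.
Scan time per layer = 50317.5 / 4930, so 10.2064 s.
Layer cycle = 10.2064 + 7.03 = 17.2364 s.
Build time = 1400 × 17.2364 = 24130.96 s = 6.70 hours.

6.70 hours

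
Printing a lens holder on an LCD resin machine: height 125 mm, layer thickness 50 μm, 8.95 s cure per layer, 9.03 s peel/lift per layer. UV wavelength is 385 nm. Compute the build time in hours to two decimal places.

Layers = ⌈125/0.05⌉ = 2500.
Cycle time = 8.95 + 9.03 = 17.98 s.
Total = 2500 × 17.98 = 44950 s = 12.49 hours.

12.49 hours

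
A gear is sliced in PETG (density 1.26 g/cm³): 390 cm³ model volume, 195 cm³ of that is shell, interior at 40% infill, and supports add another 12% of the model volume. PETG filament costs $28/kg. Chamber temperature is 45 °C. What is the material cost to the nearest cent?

Interior volume = 390 − 195, so 195 cm³.
Infill deposited = 0.40 × 195 = 78 cm³.
Support = 0.12 × 390, so 46.8 cm³.
Total printed volume = 195 + 78 + 46.8, so 319.8 cm³.
Mass: 319.8 × 1.26 → 402.948 g.
Cost = 402.948 g / 1000 × $28/kg = $11.28.

$11.28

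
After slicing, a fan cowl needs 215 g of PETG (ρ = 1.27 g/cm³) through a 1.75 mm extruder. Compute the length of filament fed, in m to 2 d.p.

70.38 m

Extruded volume: 215/1.27 = 169.2913 cm³ (169291.3 mm³).
Filament cross-section = π × (1.75/2)² = 2.4053 mm².
Length = 169291.3 / 2.4053 = 70382.61 mm = 70.38 m.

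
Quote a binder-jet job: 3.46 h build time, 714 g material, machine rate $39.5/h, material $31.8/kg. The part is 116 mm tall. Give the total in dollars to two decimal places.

$159.38

Machine-time cost: 39.5 × 3.46 → $136.67.
Material cost = 31.8 × 714/1000 = $22.7052.
Total = 136.67 + 22.7052 = 159.3752 ≈ $159.38.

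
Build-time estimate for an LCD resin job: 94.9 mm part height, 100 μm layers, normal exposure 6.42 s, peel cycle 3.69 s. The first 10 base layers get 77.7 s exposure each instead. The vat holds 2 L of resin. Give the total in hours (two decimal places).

2.86 hours

Layer count = ceil(94.9 / 0.1) = 949.
Bottom layers = 10 × (77.7 + 3.69) = 813.9 s.
Normal layers: 939 × (6.42 + 3.69) → 9493.29 s.
Sum: 813.9 + 9493.29 = 10307.19 s → 2.86 hours.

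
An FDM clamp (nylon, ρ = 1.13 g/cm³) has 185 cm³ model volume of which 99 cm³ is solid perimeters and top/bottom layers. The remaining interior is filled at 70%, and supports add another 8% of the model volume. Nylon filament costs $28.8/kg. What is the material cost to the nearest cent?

Infill region = 185 − 99 = 86 cm³.
Infill deposited: 0.70 × 86 → 60.2 cm³.
Support = 0.08 × 185 = 14.8 cm³.
Total extruded = 99 + 60.2 + 14.8, so 174 cm³.
Mass = 174 × 1.13 = 196.62 g.
At $28.8/kg: 196.62/1000 × 28.8 = $5.66.

$5.66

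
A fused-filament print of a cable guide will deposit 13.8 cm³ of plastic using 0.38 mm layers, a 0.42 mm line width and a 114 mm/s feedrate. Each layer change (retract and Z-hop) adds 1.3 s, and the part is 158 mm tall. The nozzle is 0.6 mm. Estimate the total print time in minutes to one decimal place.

21.7 minutes

Line area = 0.38 × 0.42, so 0.1596 mm².
Toolpath length = 13.8 cm³ / 0.1596 mm² = 13800 / 0.1596 = 86466.2 mm.
Extrusion time = 86466.2 / 114, so 758.5 s.
Layer count = ceil(158 / 0.38) = 416.
Layer-change overhead = 416 × 1.3 = 540.8 s.
Altogether 758.5 + 540.8 = 1299.3 s, i.e. 21.7 minutes.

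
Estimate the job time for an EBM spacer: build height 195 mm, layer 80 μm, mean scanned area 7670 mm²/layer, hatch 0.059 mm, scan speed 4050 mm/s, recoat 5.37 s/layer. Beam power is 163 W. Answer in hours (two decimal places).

Layer count = ceil(195 / 0.08) = 2438.
Hatch length per layer = 7670 / 0.059 = 130000 mm.
Per-layer scan time: 130000 / 4050 → 32.0988 s.
Per-layer time: 32.0988 + 5.37 → 37.4688 s.
Total: 2438 × 37.4688 s = 91348.9344 s → 25.37 hours.

25.37 hours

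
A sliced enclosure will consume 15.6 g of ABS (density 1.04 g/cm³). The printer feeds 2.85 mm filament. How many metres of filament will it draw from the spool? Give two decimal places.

2.35 m

Extruded volume: 15.6/1.04 = 15 cm³ (15000 mm³).
Filament cross-section = π × (2.85/2)² = 6.3794 mm².
L = V/A = 15000/6.3794 = 2351.32 mm → 2.35 m.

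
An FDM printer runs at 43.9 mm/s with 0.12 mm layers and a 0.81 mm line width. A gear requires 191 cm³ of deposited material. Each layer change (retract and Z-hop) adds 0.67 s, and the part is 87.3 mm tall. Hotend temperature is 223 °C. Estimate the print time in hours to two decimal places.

12.57 hours

Line area: 0.12 × 0.81 → 0.0972 mm².
Path length: 191000 mm³ / 0.0972 mm² → 1965020.6 mm.
Time extruding: 1965020.6 / 43.9 → 44761.3 s.
Number of layers: 87.3 / 0.12 → 728 (rounded up).
Non-print overhead: 728 × 0.67 → 487.76 s.
Total = 44761.3 + 487.76 = 45249.06 s = 12.57 hours.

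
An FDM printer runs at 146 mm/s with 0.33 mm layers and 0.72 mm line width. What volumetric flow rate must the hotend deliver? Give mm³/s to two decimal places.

34.69

A = 0.33 × 0.72, so 0.2376 mm².
Q = v·A = 146 × 0.2376 = 34.69 mm³/s.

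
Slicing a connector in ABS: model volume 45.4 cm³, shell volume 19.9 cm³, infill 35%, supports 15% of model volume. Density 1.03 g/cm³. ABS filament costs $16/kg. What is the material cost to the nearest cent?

Volume inside the shell = 45.4 − 19.9 = 25.5 cm³.
Deposited infill: 0.35 × 25.5 → 8.925 cm³.
Support = 0.15 × 45.4, so 6.81 cm³.
Total printed volume = 19.9 + 8.925 + 6.81, so 35.635 cm³.
Mass = 35.635 × 1.03 = 36.70405 g.
Cost = 36.70405 g / 1000 × $16/kg = $0.59.

$0.59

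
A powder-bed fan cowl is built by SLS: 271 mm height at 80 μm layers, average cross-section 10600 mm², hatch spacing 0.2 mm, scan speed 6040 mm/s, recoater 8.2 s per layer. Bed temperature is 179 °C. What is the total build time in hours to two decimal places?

Number of layers: 271 / 0.08 → 3388 (rounded up).
Hatch length per layer = 10600 / 0.2 = 53000 mm.
Laser time per layer: 53000 / 6040 → 8.7748 s.
Time per layer = 8.7748 + 8.2 = 16.9748 s.
Total: 3388 × 16.9748 s = 57510.6224 s → 15.98 hours.

15.98 hours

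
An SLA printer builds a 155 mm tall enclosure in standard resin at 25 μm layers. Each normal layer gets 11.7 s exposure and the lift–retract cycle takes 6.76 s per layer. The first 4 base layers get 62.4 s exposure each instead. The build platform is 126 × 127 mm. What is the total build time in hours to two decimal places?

Number of layers: 155 / 0.025 → 6200 (rounded up).
Burn-in layers = 4 × (62.4 + 6.76) = 276.64 s.
Remaining layers = 6196 × (11.7 + 6.76) = 114378.16 s.
Sum: 276.64 + 114378.16 = 114654.8 s → 31.85 hours.

31.85 hours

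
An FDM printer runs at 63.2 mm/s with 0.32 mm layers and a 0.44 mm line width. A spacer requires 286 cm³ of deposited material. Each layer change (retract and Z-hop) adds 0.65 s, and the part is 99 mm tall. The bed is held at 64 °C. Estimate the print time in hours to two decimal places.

Extrusion cross-section = 0.32 × 0.44, so 0.1408 mm².
Total extruded path = 286000/0.1408 = 2031250 mm.
Time extruding: 2031250 / 63.2 → 32140 s.
Layer count = ceil(99 / 0.32) = 310.
Non-print overhead = 310 × 0.65, so 201.5 s.
Total = 32140 + 201.5 = 32341.5 s = 8.98 hours.

8.98 hours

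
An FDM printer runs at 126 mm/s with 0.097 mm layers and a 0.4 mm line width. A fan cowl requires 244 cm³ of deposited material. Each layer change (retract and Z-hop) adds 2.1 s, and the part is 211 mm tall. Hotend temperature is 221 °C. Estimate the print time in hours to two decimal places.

15.13 hours

Bead cross-section = 0.097 × 0.4, so 0.0388 mm².
Total extruded path = 244000/0.0388 = 6288659.8 mm.
Print-move time = 6288659.8 / 126, so 49910 s.
Number of layers: 211 / 0.097 → 2176 (rounded up).
Layer-change overhead = 2176 × 2.1, so 4569.6 s.
Altogether 49910 + 4569.6 = 54479.6 s, i.e. 15.13 hours.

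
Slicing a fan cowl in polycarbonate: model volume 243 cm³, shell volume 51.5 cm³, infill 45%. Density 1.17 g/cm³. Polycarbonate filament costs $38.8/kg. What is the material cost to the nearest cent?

$6.25

Volume inside the shell = 243 − 51.5 = 191.5 cm³.
Infill volume = 0.45 × 191.5, so 86.175 cm³.
Total printed volume = 51.5 + 86.175 = 137.675 cm³.
Mass = 137.675 × 1.17, so 161.07975 g.
At $38.8/kg: 161.07975/1000 × 38.8 = $6.25.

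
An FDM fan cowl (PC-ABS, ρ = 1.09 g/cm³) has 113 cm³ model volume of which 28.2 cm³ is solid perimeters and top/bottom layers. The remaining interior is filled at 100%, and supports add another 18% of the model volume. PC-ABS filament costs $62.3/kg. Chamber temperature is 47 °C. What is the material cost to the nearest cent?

$9.05

Interior volume: 113 − 28.2 → 84.8 cm³.
Infill volume = 1.00 × 84.8, so 84.8 cm³.
Support = 0.18 × 113, so 20.34 cm³.
Deposited volume = 28.2 + 84.8 + 20.34 = 133.34 cm³.
Mass = 133.34 × 1.09 = 145.3406 g.
Cost = 145.3406 g / 1000 × $62.3/kg = $9.05.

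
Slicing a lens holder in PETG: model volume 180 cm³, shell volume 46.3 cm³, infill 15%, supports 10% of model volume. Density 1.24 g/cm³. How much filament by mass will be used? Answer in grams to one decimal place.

Infill region = 180 − 46.3 = 133.7 cm³.
Infill deposited: 0.15 × 133.7 → 20.055 cm³.
Support = 0.10 × 180 = 18 cm³.
Total extruded = 46.3 + 20.055 + 18, so 84.355 cm³.
Mass: 84.355 × 1.24 → 104.6002 g.

104.6 g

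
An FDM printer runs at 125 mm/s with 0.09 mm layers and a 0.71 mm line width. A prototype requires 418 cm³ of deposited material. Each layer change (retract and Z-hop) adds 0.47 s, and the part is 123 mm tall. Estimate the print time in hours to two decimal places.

Bead cross-section: 0.09 × 0.71 → 0.0639 mm².
Toolpath length = 418 cm³ / 0.0639 mm² = 418000 / 0.0639 = 6541471 mm.
Extrusion time = 6541471 / 125, so 52331.8 s.
Layers = ⌈123/0.09⌉ = 1367.
Non-print overhead: 1367 × 0.47 → 642.49 s.
Altogether 52331.8 + 642.49 = 52974.29 s, i.e. 14.72 hours.

14.72 hours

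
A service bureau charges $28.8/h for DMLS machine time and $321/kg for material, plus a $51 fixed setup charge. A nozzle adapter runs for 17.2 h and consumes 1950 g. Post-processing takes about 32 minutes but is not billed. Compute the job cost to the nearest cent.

$1172.31

Machine cost: 28.8 × 17.2 → $495.36.
Material charge: 321 × 1950/1000 → $625.95.
Total = 495.36 + 625.95 + 51 = $1172.31.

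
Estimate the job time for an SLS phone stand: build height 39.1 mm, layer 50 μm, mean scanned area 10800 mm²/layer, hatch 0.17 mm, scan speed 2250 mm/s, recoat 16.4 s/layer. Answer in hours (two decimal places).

9.70 hours

Layer count = ceil(39.1 / 0.05) = 782.
Hatch length per layer: 10800 / 0.17 → 63529.4 mm.
Laser time per layer = 63529.4 / 2250, so 28.2353 s.
Per-layer time: 28.2353 + 16.4 → 44.6353 s.
782 layers × 44.6353 s/layer = 34904.8046 s, i.e. 9.70 hours.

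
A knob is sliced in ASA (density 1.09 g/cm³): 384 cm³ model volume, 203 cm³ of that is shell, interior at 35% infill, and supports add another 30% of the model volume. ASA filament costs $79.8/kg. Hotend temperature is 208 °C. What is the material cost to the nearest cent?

Volume inside the shell = 384 − 203 = 181 cm³.
Infill volume: 0.35 × 181 → 63.35 cm³.
Support: 0.30 × 384 → 115.2 cm³.
Total extruded: 203 + 63.35 + 115.2 → 381.55 cm³.
Mass: 381.55 × 1.09 → 415.8895 g.
At $79.8/kg: 415.8895/1000 × 79.8 = $33.19.

$33.19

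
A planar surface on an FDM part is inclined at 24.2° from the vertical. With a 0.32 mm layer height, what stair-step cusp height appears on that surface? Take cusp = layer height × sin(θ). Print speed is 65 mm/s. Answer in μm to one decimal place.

sin(24.2°) = 0.4099, so cusp = 0.32 × 0.4099 = 0.131168 mm → 131.2 μm.

131.2 μm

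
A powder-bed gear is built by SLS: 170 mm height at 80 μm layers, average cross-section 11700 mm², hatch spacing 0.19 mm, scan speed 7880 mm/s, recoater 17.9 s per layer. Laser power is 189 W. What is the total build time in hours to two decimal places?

15.18 hours

Layers = ⌈170/0.08⌉ = 2125.
Scan path per layer = 11700 / 0.19, so 61578.9 mm.
Per-layer scan time = 61578.9 / 7880, so 7.8146 s.
Layer cycle: 7.8146 + 17.9 → 25.7146 s.
2125 layers × 25.7146 s/layer = 54643.525 s, i.e. 15.18 hours.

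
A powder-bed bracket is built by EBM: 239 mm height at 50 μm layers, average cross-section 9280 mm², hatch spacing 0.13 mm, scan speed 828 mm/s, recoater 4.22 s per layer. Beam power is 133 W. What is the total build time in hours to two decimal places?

Layer count = ceil(239 / 0.05) = 4780.
Hatch length per layer = 9280 / 0.13, so 71384.6 mm.
Beam time per layer = 71384.6 / 828, so 86.2133 s.
Per-layer time: 86.2133 + 4.22 → 90.4333 s.
Build time = 4780 × 90.4333 = 432271.174 s = 120.08 hours.

120.08 hours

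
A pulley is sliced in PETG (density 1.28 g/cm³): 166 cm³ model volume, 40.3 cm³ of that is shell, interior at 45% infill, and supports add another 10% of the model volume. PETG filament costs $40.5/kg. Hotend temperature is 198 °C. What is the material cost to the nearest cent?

$5.88

Volume inside the shell = 166 − 40.3 = 125.7 cm³.
Deposited infill = 0.45 × 125.7 = 56.565 cm³.
Support = 0.10 × 166 = 16.6 cm³.
Total printed volume = 40.3 + 56.565 + 16.6 = 113.465 cm³.
Mass: 113.465 × 1.28 → 145.2352 g.
Cost = 145.2352 g / 1000 × $40.5/kg = $5.88.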